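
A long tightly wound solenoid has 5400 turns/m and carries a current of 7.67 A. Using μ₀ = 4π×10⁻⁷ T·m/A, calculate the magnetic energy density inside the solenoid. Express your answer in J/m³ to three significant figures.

u ≈ 1080 J/m³

B = μ₀nI = (4π×10⁻⁷)(5.400×10^3)(7.67) = 5.2047×10^-2 T.
u = B²/(2μ₀) = (5.2047×10^-2)²/(2×4π×10⁻⁷) = 1.078×10^3 J/m³.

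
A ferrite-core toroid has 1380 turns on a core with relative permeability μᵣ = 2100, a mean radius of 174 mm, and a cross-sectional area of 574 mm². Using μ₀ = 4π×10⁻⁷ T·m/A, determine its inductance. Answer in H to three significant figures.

For a thin toroid, L = μ₀μᵣN²A/(2πR).
L = (4π×10⁻⁷)(2100)(1380)²(5.740×10^-4) / (2π×0.174 m) = 2.639 H.

L ≈ 2.64 H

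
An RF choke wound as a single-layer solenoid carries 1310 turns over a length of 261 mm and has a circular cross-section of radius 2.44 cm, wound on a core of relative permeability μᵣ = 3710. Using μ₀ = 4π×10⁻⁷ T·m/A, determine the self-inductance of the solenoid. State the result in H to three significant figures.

A = πr² = π(2.440×10^-2 m)² = 1.870×10^-3 m².
For a long solenoid, L = μ₀μᵣN²A/ℓ.
L = (4π×10⁻⁷)(3710)(1310)²(1.870×10^-3)/(0.261 m) = 57.33 H.

L ≈ 57.3 H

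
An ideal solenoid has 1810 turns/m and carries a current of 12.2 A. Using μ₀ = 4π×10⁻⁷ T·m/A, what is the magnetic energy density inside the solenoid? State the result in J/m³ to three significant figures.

B = μ₀nI = (4π×10⁻⁷)(1.810×10^3)(12.2) = 2.7749×10^-2 T.
u = B²/(2μ₀) = (2.7749×10^-2)²/(2×4π×10⁻⁷) = 306.4 J/m³.

u ≈ 306 J/m³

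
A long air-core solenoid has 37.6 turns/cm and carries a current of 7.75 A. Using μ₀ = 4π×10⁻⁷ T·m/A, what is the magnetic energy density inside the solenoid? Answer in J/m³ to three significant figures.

u ≈ 534 J/m³

B = μ₀nI = (4π×10⁻⁷)(3.760×10^3)(7.75) = 3.662×10^-2 T.
u = B²/(2μ₀) = (3.662×10^-2)²/(2×4π×10⁻⁷) = 533.5 J/m³.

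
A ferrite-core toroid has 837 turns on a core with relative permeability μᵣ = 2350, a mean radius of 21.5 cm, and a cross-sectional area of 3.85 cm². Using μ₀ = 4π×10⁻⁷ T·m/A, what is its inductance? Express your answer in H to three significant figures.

For a thin toroid, L = μ₀μᵣN²A/(2πR).
L = (4π×10⁻⁷)(2350)(837)²(3.850×10^-4) / (2π×0.215 m) = 0.5896 H.

L ≈ 0.590 H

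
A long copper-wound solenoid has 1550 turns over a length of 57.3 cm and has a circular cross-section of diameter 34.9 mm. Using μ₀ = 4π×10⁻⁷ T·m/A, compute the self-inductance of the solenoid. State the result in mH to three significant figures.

L ≈ 5.04 mH

A = π(d/2)² = π(1.745×10^-2 m)² = 9.566×10^-4 m².
For a long solenoid, L = μ₀N²A/ℓ.
L = (4π×10⁻⁷)(1550)²(9.566×10^-4)/(0.573 m) = 5.040×10^-3 H.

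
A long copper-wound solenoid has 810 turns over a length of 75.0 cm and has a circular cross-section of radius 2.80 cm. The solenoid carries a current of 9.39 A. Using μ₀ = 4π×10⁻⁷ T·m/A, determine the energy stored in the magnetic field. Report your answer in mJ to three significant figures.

A = πr² = π(2.800×10^-2 m)² = 2.463×10^-3 m².
L = μ₀N²A/ℓ = (4π×10⁻⁷)(810)²(2.463×10^-3)/(0.75) = 2.708×10^-3 H.
U = ½LI² = ½(2.708×10^-3)(9.39)² = 0.1194 J.

U ≈ 119 mJ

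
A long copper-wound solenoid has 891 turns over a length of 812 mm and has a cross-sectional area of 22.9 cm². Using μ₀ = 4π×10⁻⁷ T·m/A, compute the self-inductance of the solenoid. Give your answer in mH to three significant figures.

L ≈ 2.81 mH

A = 22.9 cm² = 2.290×10^-3 m².
For a long solenoid, L = μ₀N²A/ℓ.
L = (4π×10⁻⁷)(891)²(2.290×10^-3)/(0.812 m) = 2.813×10^-3 H.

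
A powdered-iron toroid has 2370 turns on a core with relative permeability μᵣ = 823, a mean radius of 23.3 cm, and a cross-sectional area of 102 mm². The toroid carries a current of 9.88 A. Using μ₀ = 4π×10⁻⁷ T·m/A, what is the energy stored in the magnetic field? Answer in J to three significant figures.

U ≈ 19.8 J

L = μ₀μᵣN²A/(2πR) = (4π×10⁻⁷)(823)(2370)²(1.020×10^-4)/(2π×0.233) = 0.4047 H.
U = ½LI² = ½(0.4047)(9.88)² = 19.75 J.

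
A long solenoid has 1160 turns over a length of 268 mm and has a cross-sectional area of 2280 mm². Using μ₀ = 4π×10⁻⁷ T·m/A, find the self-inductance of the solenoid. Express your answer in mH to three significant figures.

A = 2280 mm² = 2.280×10^-3 m².
For a long solenoid, L = μ₀N²A/ℓ.
L = (4π×10⁻⁷)(1160)²(2.280×10^-3)/(0.268 m) = 1.439×10^-2 H.

L ≈ 14.4 mH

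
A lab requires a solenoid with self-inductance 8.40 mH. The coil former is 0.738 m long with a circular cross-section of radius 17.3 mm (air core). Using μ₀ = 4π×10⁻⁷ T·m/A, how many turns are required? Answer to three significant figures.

N ≈ 2290 turns

A = πr² = π(1.730×10^-2 m)² = 9.402×10^-4 m².
From L = μ₀N²A/ℓ, N = √(Lℓ / (μ₀A)).
N = √[(8.400×10^-3)(0.738) / ((4π×10⁻⁷)×9.402×10^-4)] = √(5.247×10^6) ≈ 2290.6.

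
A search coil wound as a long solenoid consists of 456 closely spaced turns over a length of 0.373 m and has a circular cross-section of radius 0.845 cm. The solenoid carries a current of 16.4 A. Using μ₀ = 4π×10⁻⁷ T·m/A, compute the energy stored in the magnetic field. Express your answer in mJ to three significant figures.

A = πr² = π(8.450×10^-3 m)² = 2.243×10^-4 m².
L = μ₀N²A/ℓ = (4π×10⁻⁷)(456)²(2.243×10^-4)/(0.373) = 1.571×10^-4 H.
U = ½LI² = ½(1.571×10^-4)(16.4)² = 2.113×10^-2 J.

U ≈ 21.1 mJ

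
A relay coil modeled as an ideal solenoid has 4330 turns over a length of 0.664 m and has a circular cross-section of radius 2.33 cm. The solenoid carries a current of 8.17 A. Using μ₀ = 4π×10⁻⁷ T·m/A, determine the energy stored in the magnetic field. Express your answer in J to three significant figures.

A = πr² = π(2.330×10^-2 m)² = 1.706×10^-3 m².
L = μ₀N²A/ℓ = (4π×10⁻⁷)(4330)²(1.706×10^-3)/(0.664) = 6.052×10^-2 H.
U = ½LI² = ½(6.052×10^-2)(8.17)² = 2.02 J.

U ≈ 2.02 J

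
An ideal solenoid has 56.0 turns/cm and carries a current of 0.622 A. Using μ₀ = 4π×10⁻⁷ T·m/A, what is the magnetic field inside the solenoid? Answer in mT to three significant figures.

Inside a long solenoid, B = μ₀nI.
B = (4π×10⁻⁷)(5.600×10^3 m⁻¹)(0.622 A) = 4.377×10^-3 T.

B ≈ 4.38 mT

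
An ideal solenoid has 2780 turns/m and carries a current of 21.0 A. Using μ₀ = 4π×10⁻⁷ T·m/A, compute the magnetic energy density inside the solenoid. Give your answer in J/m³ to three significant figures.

u ≈ 2140 J/m³

B = μ₀nI = (4π×10⁻⁷)(2.780×10^3)(21.0) = 7.336×10^-2 T.
u = B²/(2μ₀) = (7.336×10^-2)²/(2×4π×10⁻⁷) = 2.141×10^3 J/m³.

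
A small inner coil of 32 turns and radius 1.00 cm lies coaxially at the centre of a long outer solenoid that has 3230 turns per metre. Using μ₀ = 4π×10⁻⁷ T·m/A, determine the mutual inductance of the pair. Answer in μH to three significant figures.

The outer solenoid produces a uniform field B₁ = μ₀n₁I₁ across the inner coil,
so the flux linkage is N₂Φ = N₂B₁A₂ = μ₀n₁N₂A₂·I₁, giving M = μ₀n₁N₂A₂.
A₂ = πr² = π(1.000×10^-2 m)² = 3.142×10^-4 m².
M = (4π×10⁻⁷)(3230)(32)(3.142×10^-4) = 4.080×10^-5 H.

M ≈ 40.8 μH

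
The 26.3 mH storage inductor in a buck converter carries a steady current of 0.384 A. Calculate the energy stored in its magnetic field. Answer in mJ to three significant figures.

Stored magnetic energy: U = ½LI².
U = ½(2.630×10^-2 H)(0.384 A)² = 1.939×10^-3 J.

U ≈ 1.94 mJ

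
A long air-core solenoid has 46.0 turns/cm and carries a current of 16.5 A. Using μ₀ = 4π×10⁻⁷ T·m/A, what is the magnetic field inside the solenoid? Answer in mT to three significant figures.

Inside a long solenoid, B = μ₀nI.
B = (4π×10⁻⁷)(4.600×10^3 m⁻¹)(16.5 A) = 9.538×10^-2 T.

B ≈ 95.4 mT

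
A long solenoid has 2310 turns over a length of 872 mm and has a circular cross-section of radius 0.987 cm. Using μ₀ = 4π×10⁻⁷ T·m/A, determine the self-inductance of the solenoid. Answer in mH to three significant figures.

A = πr² = π(9.870×10^-3 m)² = 3.060×10^-4 m².
For a long solenoid, L = μ₀N²A/ℓ.
L = (4π×10⁻⁷)(2310)²(3.060×10^-4)/(0.872 m) = 2.353×10^-3 H.

L ≈ 2.35 mH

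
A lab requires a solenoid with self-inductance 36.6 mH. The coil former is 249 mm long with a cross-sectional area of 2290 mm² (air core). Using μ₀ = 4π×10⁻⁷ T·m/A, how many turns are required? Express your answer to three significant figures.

A = 2290 mm² = 2.290×10^-3 m².
From L = μ₀N²A/ℓ, N = √(Lℓ / (μ₀A)).
N = √[(3.660×10^-2)(0.249) / ((4π×10⁻⁷)×2.290×10^-3)] = √(3.167×10^6) ≈ 1779.6.

N ≈ 1780 turns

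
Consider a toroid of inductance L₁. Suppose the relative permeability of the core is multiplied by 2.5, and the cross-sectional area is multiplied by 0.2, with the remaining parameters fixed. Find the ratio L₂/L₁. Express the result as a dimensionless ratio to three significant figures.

For a toroid, L ∝ μᵣN²A/R.
L₂/L₁ = (2.5) × (0.2) = 0.500.

L₂/L₁ = 0.500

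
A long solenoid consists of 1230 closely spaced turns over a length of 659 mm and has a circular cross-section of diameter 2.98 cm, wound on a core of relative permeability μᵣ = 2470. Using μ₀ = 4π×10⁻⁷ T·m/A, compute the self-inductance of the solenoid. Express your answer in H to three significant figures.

A = π(d/2)² = π(1.490×10^-2 m)² = 6.9746×10^-4 m².
For a long solenoid, L = μ₀μᵣN²A/ℓ.
L = (4π×10⁻⁷)(2470)(1230)²(6.9746×10^-4)/(0.659 m) = 4.97 H.

L ≈ 4.97 H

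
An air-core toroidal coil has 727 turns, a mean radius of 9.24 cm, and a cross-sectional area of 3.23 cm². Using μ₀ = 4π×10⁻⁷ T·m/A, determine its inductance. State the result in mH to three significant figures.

L ≈ 0.370 mH

For a thin toroid, L = μ₀N²A/(2πR).
L = (4π×10⁻⁷)(727)²(3.230×10^-4) / (2π×9.240×10^-2 m) = 3.695×10^-4 H.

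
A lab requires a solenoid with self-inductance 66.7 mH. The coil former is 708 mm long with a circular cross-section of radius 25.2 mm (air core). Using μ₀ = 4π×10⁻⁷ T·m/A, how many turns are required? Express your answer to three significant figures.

A = πr² = π(2.520×10^-2 m)² = 1.995×10^-3 m².
From L = μ₀N²A/ℓ, N = √(Lℓ / (μ₀A)).
N = √[(6.670×10^-2)(0.708) / ((4π×10⁻⁷)×1.995×10^-3)] = √(1.884×10^7) ≈ 4340.1.

N ≈ 4340 turns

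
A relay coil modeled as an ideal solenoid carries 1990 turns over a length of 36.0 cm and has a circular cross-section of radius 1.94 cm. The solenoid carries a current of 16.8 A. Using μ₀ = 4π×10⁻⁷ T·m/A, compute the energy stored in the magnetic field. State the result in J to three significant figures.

U ≈ 2.31 J

A = πr² = π(1.940×10^-2 m)² = 1.182×10^-3 m².
L = μ₀N²A/ℓ = (4π×10⁻⁷)(1990)²(1.182×10^-3)/(0.36) = 1.634×10^-2 H.
U = ½LI² = ½(1.634×10^-2)(16.8)² = 2.307 J.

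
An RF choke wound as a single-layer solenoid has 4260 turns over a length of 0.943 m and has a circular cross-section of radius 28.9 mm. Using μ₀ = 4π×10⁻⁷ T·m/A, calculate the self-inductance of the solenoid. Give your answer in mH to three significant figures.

A = πr² = π(2.890×10^-2 m)² = 2.624×10^-3 m².
For a long solenoid, L = μ₀N²A/ℓ.
L = (4π×10⁻⁷)(4260)²(2.624×10^-3)/(0.943 m) = 6.345×10^-2 H.

L ≈ 63.5 mH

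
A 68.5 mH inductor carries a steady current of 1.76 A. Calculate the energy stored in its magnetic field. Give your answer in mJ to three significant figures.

Stored magnetic energy: U = ½LI².
U = ½(6.850×10^-2 H)(1.76 A)² = 0.1061 J.

U ≈ 106 mJ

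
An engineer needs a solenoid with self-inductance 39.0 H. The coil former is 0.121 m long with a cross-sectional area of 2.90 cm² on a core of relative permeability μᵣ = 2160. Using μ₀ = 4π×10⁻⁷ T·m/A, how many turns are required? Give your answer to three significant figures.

A = 2.90 cm² = 2.900×10^-4 m².
From L = μ₀μᵣN²A/ℓ, N = √(Lℓ / (μ₀μᵣA)).
N = √[(39)(0.121) / ((4π×10⁻⁷)(2160)×2.900×10^-4)] = √(5.99499×10^6) ≈ 2448.5.

N ≈ 2450 turns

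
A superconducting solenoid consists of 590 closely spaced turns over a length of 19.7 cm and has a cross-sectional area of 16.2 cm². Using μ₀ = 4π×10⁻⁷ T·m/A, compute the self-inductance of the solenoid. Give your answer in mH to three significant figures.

A = 16.2 cm² = 1.620×10^-3 m².
For a long solenoid, L = μ₀N²A/ℓ.
L = (4π×10⁻⁷)(590)²(1.620×10^-3)/(0.197 m) = 3.597×10^-3 H.

L ≈ 3.60 mH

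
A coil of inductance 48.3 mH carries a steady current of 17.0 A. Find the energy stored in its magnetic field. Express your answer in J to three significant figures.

U ≈ 6.98 J

Stored magnetic energy: U = ½LI².
U = ½(4.830×10^-2 H)(17.0 A)² = 6.979 J.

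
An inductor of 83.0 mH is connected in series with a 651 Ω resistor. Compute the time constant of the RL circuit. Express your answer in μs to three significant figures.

τ ≈ 127 μs

τ = L/R = (8.300×10^-2 H)/(651 Ω) = 1.27496×10^-4 s.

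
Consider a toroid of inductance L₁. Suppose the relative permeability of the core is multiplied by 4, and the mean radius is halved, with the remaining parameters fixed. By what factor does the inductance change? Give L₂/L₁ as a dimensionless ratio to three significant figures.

L₂/L₁ = 8.00

For a toroid, L ∝ μᵣN²A/R.
L₂/L₁ = (4) × (0.5)^-1 = 8.00.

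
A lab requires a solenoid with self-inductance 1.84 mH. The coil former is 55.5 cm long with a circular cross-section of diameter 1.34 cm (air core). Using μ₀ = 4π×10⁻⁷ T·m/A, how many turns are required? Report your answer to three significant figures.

A = π(d/2)² = π(6.700×10^-3 m)² = 1.410×10^-4 m².
From L = μ₀N²A/ℓ, N = √(Lℓ / (μ₀A)).
N = √[(1.840×10^-3)(0.555) / ((4π×10⁻⁷)×1.410×10^-4)] = √(5.762×10^6) ≈ 2400.5.

N ≈ 2400 turns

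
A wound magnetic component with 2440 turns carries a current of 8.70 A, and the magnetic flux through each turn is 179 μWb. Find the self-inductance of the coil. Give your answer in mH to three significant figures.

L ≈ 50.2 mH

Self-inductance is defined by L = NΦ_B/I (flux linkage over current).
L = (2440)(1.790×10^-4 Wb)/(8.70 A) = 5.020×10^-2 H.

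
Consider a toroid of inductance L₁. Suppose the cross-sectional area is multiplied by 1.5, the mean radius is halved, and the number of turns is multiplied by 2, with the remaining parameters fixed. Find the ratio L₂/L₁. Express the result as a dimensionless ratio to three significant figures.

L₂/L₁ = 12.0

For a toroid, L ∝ μᵣN²A/R.
L₂/L₁ = (1.5) × (0.5)^-1 × (2)^2 = 12.0.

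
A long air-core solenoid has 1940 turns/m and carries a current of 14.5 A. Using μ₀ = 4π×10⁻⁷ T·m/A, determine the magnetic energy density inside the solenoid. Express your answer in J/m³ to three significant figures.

B = μ₀nI = (4π×10⁻⁷)(1.940×10^3)(14.5) = 3.5349×10^-2 T.
u = B²/(2μ₀) = (3.5349×10^-2)²/(2×4π×10⁻⁷) = 497.2 J/m³.

u ≈ 497 J/m³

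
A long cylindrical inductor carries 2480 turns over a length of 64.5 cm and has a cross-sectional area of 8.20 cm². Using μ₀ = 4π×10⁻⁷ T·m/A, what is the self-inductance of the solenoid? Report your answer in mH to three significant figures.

L ≈ 9.83 mH

A = 8.20 cm² = 8.200×10^-4 m².
For a long solenoid, L = μ₀N²A/ℓ.
L = (4π×10⁻⁷)(2480)²(8.200×10^-4)/(0.645 m) = 9.826×10^-3 H.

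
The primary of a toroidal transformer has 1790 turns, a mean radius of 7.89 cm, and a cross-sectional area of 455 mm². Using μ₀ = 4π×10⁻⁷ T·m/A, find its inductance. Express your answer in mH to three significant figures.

For a thin toroid, L = μ₀N²A/(2πR).
L = (4π×10⁻⁷)(1790)²(4.550×10^-4) / (2π×7.890×10^-2 m) = 3.695×10^-3 H.

L ≈ 3.70 mH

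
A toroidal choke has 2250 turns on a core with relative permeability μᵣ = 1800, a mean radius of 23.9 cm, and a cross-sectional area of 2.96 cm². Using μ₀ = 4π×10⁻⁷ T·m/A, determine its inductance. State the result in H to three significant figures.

L ≈ 2.26 H

For a thin toroid, L = μ₀μᵣN²A/(2πR).
L = (4π×10⁻⁷)(1800)(2250)²(2.960×10^-4) / (2π×0.239 m) = 2.257 H.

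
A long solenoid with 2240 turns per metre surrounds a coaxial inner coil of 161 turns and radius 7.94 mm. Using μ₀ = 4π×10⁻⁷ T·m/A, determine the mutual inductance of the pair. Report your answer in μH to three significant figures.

The outer solenoid produces a uniform field B₁ = μ₀n₁I₁ across the inner coil,
so the flux linkage is N₂Φ = N₂B₁A₂ = μ₀n₁N₂A₂·I₁, giving M = μ₀n₁N₂A₂.
A₂ = πr² = π(7.940×10^-3 m)² = 1.981×10^-4 m².
M = (4π×10⁻⁷)(2240)(161)(1.981×10^-4) = 8.976×10^-5 H.

M ≈ 89.8 μH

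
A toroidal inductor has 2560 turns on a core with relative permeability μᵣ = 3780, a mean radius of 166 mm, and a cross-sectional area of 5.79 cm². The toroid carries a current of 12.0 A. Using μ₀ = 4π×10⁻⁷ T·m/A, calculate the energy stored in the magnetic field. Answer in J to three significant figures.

U ≈ 1240 J

L = μ₀μᵣN²A/(2πR) = (4π×10⁻⁷)(3780)(2560)²(5.790×10^-4)/(2π×0.166) = 17.28 H.
U = ½LI² = ½(17.28)(12.0)² = 1.244×10^3 J.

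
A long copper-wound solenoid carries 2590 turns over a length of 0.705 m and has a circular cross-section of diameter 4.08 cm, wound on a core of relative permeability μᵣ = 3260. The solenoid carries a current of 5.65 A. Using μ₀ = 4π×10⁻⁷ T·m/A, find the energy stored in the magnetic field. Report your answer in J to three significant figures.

U ≈ 813 J

A = π(d/2)² = π(2.040×10^-2 m)² = 1.307×10^-3 m².
L = μ₀μᵣN²A/ℓ = (4π×10⁻⁷)(3260)(2590)²(1.307×10^-3)/(0.705) = 50.96 H.
U = ½LI² = ½(50.96)(5.65)² = 813.4 J.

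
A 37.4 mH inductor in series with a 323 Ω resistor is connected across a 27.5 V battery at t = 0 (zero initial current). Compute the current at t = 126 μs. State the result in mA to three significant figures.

τ = L/R = 3.740×10^-2/323 = 1.158×10^-4 s; final current I_∞ = ε/R = 27.5/323 = 8.514×10^-2 A.
I(t) = I_∞(1 − e^(−t/τ)) with t/τ = 1.088.
I = (8.514×10^-2)(1 − e^(−1.088)) = 5.646×10^-2 A.

I ≈ 56.5 mA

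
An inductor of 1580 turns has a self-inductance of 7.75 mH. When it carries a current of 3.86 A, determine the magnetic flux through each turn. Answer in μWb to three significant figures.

Φ_B ≈ 18.9 μWb

From L = NΦ_B/I, the flux per turn is Φ_B = LI/N.
Φ_B = (7.750×10^-3 H)(3.86 A)/1580 = 1.893×10^-5 Wb.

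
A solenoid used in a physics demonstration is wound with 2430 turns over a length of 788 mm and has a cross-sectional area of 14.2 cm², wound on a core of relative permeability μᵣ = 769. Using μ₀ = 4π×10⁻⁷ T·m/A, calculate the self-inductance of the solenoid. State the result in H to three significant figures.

A = 14.2 cm² = 1.420×10^-3 m².
For a long solenoid, L = μ₀μᵣN²A/ℓ.
L = (4π×10⁻⁷)(769)(2430)²(1.420×10^-3)/(0.788 m) = 10.28 H.

L ≈ 10.3 H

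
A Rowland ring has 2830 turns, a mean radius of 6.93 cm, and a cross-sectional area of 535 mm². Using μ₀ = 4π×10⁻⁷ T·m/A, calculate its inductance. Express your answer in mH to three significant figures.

For a thin toroid, L = μ₀N²A/(2πR).
L = (4π×10⁻⁷)(2830)²(5.350×10^-4) / (2π×6.930×10^-2 m) = 1.237×10^-2 H.

L ≈ 12.4 mH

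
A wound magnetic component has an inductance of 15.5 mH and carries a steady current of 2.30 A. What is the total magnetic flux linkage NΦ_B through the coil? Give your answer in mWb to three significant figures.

NΦ_B ≈ 35.7 mWb

From L = NΦ_B/I, the flux linkage is NΦ_B = LI.
NΦ_B = (1.550×10^-2 H)(2.30 A) = 3.565×10^-2 Wb.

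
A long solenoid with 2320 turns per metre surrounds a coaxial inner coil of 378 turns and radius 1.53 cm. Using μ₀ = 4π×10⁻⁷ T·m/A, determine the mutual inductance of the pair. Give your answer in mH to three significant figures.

The outer solenoid produces a uniform field B₁ = μ₀n₁I₁ across the inner coil,
so the flux linkage is N₂Φ = N₂B₁A₂ = μ₀n₁N₂A₂·I₁, giving M = μ₀n₁N₂A₂.
A₂ = πr² = π(1.530×10^-2 m)² = 7.354×10^-4 m².
M = (4π×10⁻⁷)(2320)(378)(7.354×10^-4) = 8.104×10^-4 H.

M ≈ 0.810 mH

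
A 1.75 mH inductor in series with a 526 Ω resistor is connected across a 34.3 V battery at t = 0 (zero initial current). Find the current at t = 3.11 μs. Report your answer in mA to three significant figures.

I ≈ 39.6 mA

τ = L/R = 1.750×10^-3/526 = 3.327×10^-6 s; final current I_∞ = ε/R = 34.3/526 = 6.521×10^-2 A.
I(t) = I_∞(1 − e^(−t/τ)) with t/τ = 0.935.
I = (6.521×10^-2)(1 − e^(−0.935)) = 3.960×10^-2 A.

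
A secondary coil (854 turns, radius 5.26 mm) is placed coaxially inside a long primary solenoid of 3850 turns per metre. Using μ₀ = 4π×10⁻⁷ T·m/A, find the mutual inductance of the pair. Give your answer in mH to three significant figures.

The outer solenoid produces a uniform field B₁ = μ₀n₁I₁ across the inner coil,
so the flux linkage is N₂Φ = N₂B₁A₂ = μ₀n₁N₂A₂·I₁, giving M = μ₀n₁N₂A₂.
A₂ = πr² = π(5.260×10^-3 m)² = 8.692×10^-5 m².
M = (4π×10⁻⁷)(3850)(854)(8.692×10^-5) = 3.591×10^-4 H.

M ≈ 0.359 mH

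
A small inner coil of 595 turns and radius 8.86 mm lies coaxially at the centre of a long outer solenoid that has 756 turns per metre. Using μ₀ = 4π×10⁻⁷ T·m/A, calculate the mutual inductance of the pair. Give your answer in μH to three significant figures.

The outer solenoid produces a uniform field B₁ = μ₀n₁I₁ across the inner coil,
so the flux linkage is N₂Φ = N₂B₁A₂ = μ₀n₁N₂A₂·I₁, giving M = μ₀n₁N₂A₂.
A₂ = πr² = π(8.860×10^-3 m)² = 2.466×10^-4 m².
M = (4π×10⁻⁷)(756)(595)(2.466×10^-4) = 1.394×10^-4 H.

M ≈ 139 μH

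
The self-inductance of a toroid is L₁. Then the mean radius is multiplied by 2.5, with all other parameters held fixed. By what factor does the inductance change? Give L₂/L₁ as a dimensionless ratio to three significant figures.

L₂/L₁ = 0.400

For a toroid, L ∝ μᵣN²A/R.
L₂/L₁ = (2.5)^-1 = 0.400.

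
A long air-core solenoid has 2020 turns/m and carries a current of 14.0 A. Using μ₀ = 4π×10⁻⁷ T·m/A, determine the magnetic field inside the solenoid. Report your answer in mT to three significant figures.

B ≈ 35.5 mT

Inside a long solenoid, B = μ₀nI.
B = (4π×10⁻⁷)(2.020×10^3 m⁻¹)(14.0 A) = 3.554×10^-2 T.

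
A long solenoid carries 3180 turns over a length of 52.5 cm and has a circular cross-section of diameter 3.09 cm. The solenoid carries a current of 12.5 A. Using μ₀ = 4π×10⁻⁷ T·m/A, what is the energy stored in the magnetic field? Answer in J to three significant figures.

U ≈ 1.42 J

A = π(d/2)² = π(1.545×10^-2 m)² = 7.499×10^-4 m².
L = μ₀N²A/ℓ = (4π×10⁻⁷)(3180)²(7.499×10^-4)/(0.525) = 1.815×10^-2 H.
U = ½LI² = ½(1.815×10^-2)(12.5)² = 1.418 J.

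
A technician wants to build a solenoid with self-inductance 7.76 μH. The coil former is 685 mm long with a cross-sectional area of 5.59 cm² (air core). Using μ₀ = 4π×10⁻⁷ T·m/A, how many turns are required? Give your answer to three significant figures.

A = 5.59 cm² = 5.590×10^-4 m².
From L = μ₀N²A/ℓ, N = √(Lℓ / (μ₀A)).
N = √[(7.760×10^-6)(0.685) / ((4π×10⁻⁷)×5.590×10^-4)] = √(7.567×10^3) ≈ 87.0.

N ≈ 87 turns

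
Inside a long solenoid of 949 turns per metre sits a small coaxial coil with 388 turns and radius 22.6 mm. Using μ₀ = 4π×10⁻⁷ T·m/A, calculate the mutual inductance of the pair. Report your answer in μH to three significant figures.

M ≈ 742 μH

The outer solenoid produces a uniform field B₁ = μ₀n₁I₁ across the inner coil,
so the flux linkage is N₂Φ = N₂B₁A₂ = μ₀n₁N₂A₂·I₁, giving M = μ₀n₁N₂A₂.
A₂ = πr² = π(2.260×10^-2 m)² = 1.6046×10^-3 m².
M = (4π×10⁻⁷)(949)(388)(1.6046×10^-3) = 7.4246×10^-4 H.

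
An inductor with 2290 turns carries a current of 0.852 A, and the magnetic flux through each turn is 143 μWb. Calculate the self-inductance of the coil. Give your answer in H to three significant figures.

Self-inductance is defined by L = NΦ_B/I (flux linkage over current).
L = (2290)(1.430×10^-4 Wb)/(0.852 A) = 0.3844 H.

L ≈ 0.384 H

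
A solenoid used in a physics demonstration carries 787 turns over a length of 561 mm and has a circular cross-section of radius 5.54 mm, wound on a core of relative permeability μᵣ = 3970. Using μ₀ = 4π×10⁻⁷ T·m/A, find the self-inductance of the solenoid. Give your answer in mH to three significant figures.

A = πr² = π(5.540×10^-3 m)² = 9.642×10^-5 m².
For a long solenoid, L = μ₀μᵣN²A/ℓ.
L = (4π×10⁻⁷)(3970)(787)²(9.642×10^-5)/(0.561 m) = 0.5311 H.

L ≈ 531 mH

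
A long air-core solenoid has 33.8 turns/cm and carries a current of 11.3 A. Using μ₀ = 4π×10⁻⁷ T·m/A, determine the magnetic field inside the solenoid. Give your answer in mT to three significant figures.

Inside a long solenoid, B = μ₀nI.
B = (4π×10⁻⁷)(3.380×10^3 m⁻¹)(11.3 A) = 4.800×10^-2 T.

B ≈ 48.0 mT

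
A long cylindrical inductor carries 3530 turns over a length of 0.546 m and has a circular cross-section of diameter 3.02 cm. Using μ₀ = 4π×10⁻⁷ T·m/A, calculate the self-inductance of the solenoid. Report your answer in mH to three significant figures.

A = π(d/2)² = π(1.510×10^-2 m)² = 7.163×10^-4 m².
For a long solenoid, L = μ₀N²A/ℓ.
L = (4π×10⁻⁷)(3530)²(7.163×10^-4)/(0.546 m) = 2.054×10^-2 H.

L ≈ 20.5 mH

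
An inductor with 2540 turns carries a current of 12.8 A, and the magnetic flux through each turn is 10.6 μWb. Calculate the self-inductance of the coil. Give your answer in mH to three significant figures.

Self-inductance is defined by L = NΦ_B/I (flux linkage over current).
L = (2540)(1.060×10^-5 Wb)/(12.8 A) = 2.103×10^-3 H.

L ≈ 2.10 mH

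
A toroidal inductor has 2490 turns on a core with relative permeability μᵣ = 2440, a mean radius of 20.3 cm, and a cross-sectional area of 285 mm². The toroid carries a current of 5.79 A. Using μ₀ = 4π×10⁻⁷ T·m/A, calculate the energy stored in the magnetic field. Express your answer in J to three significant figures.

U ≈ 71.2 J

L = μ₀μᵣN²A/(2πR) = (4π×10⁻⁷)(2440)(2490)²(2.850×10^-4)/(2π×0.203) = 4.248 H.
U = ½LI² = ½(4.248)(5.79)² = 71.2 J.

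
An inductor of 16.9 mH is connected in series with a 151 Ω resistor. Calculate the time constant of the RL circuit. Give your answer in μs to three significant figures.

τ ≈ 112 μs

τ = L/R = (1.690×10^-2 H)/(151 Ω) = 1.119×10^-4 s.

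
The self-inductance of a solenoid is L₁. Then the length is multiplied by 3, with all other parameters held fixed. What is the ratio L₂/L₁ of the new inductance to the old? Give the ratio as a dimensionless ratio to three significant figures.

L₂/L₁ = 0.333

For a solenoid, L ∝ μᵣN²A/ℓ.
L₂/L₁ = (3)^-1 = 0.333.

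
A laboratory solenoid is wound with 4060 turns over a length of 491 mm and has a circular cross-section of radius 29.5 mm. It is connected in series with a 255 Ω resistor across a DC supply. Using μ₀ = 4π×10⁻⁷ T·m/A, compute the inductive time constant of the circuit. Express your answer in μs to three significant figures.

τ ≈ 452 μs

A = πr² = π(2.950×10^-2 m)² = 2.734×10^-3 m².
L = μ₀N²A/ℓ = (4π×10⁻⁷)(4060)²(2.734×10^-3)/(0.491) = 0.1153 H.
τ = L/R = (0.1153)/(255) = 4.523×10^-4 s.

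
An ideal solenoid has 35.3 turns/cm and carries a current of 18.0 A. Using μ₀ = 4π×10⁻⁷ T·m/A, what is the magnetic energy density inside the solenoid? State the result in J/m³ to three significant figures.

u ≈ 2540 J/m³

B = μ₀nI = (4π×10⁻⁷)(3.530×10^3)(18.0) = 7.9847×10^-2 T.
u = B²/(2μ₀) = (7.9847×10^-2)²/(2×4π×10⁻⁷) = 2.537×10^3 J/m³.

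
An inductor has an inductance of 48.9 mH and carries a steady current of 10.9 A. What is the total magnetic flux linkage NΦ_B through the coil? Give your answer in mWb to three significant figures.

NΦ_B ≈ 533 mWb

From L = NΦ_B/I, the flux linkage is NΦ_B = LI.
NΦ_B = (4.890×10^-2 H)(10.9 A) = 0.533 Wb.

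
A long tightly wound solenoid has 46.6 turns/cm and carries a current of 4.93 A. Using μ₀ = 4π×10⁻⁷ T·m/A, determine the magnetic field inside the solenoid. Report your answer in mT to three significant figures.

B ≈ 28.9 mT

Inside a long solenoid, B = μ₀nI.
B = (4π×10⁻⁷)(4.660×10^3 m⁻¹)(4.93 A) = 2.887×10^-2 T.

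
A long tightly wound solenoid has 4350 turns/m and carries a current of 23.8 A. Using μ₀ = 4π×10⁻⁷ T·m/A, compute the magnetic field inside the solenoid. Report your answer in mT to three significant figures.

B ≈ 130 mT

Inside a long solenoid, B = μ₀nI.
B = (4π×10⁻⁷)(4.350×10^3 m⁻¹)(23.8 A) = 0.1301 T.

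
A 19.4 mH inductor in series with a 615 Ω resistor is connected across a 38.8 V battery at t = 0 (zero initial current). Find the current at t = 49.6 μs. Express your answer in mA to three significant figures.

I ≈ 50.0 mA

τ = L/R = 1.940×10^-2/615 = 3.154×10^-5 s; final current I_∞ = ε/R = 38.8/615 = 6.309×10^-2 A.
I(t) = I_∞(1 − e^(−t/τ)) with t/τ = 1.572.
I = (6.309×10^-2)(1 − e^(−1.572)) = 5.000×10^-2 A.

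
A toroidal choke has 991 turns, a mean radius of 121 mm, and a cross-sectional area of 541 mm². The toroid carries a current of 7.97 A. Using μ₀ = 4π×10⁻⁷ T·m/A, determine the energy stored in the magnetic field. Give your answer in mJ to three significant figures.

U ≈ 27.9 mJ

L = μ₀N²A/(2πR) = (4π×10⁻⁷)(991)²(5.410×10^-4)/(2π×0.121) = 8.782×10^-4 H.
U = ½LI² = ½(8.782×10^-4)(7.97)² = 2.789×10^-2 J.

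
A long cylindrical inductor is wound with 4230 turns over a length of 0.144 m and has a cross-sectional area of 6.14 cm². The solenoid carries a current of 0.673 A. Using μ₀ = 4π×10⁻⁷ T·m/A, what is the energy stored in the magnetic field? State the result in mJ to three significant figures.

U ≈ 21.7 mJ

A = 6.14 cm² = 6.140×10^-4 m².
L = μ₀N²A/ℓ = (4π×10⁻⁷)(4230)²(6.140×10^-4)/(0.144) = 9.587×10^-2 H.
U = ½LI² = ½(9.587×10^-2)(0.673)² = 2.171×10^-2 J.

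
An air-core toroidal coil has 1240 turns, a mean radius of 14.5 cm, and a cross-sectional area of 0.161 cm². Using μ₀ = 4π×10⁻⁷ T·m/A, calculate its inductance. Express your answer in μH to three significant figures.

For a thin toroid, L = μ₀N²A/(2πR).
L = (4π×10⁻⁷)(1240)²(1.610×10^-5) / (2π×0.145 m) = 3.4145×10^-5 H.

L ≈ 34.1 μH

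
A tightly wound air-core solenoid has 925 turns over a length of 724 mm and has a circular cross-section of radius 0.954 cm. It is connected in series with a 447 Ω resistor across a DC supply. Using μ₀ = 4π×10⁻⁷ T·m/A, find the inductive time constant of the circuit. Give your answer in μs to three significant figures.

τ ≈ 0.950 μs

A = πr² = π(9.540×10^-3 m)² = 2.859×10^-4 m².
L = μ₀N²A/ℓ = (4π×10⁻⁷)(925)²(2.859×10^-4)/(0.724) = 4.246×10^-4 H.
τ = L/R = (4.246×10^-4)/(447) = 9.499×10^-7 s.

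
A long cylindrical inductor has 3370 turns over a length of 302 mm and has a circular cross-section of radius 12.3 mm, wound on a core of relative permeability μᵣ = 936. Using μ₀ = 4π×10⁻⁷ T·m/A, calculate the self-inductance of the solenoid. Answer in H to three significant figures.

L ≈ 21.0 H

A = πr² = π(1.230×10^-2 m)² = 4.753×10^-4 m².
For a long solenoid, L = μ₀μᵣN²A/ℓ.
L = (4π×10⁻⁷)(936)(3370)²(4.753×10^-4)/(0.302 m) = 21.02 H.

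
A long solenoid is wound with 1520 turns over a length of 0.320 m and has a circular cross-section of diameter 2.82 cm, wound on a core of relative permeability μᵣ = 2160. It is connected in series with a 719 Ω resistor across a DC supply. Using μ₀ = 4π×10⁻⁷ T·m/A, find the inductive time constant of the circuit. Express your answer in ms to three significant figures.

A = π(d/2)² = π(1.410×10^-2 m)² = 6.246×10^-4 m².
L = μ₀μᵣN²A/ℓ = (4π×10⁻⁷)(2160)(1520)²(6.246×10^-4)/(0.32) = 12.24 H.
τ = L/R = (12.24)/(719) = 1.702×10^-2 s.

τ ≈ 17.0 ms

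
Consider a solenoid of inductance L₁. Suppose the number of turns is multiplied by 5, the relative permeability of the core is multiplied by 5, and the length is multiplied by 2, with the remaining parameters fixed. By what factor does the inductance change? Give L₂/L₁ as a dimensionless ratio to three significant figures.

L₂/L₁ = 62.5

For a solenoid, L ∝ μᵣN²A/ℓ.
L₂/L₁ = (5)^2 × (5) × (2)^-1 = 62.5.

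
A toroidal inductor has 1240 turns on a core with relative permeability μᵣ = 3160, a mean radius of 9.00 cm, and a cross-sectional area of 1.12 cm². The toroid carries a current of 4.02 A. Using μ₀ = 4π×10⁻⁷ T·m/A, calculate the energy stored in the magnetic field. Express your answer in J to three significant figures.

U ≈ 9.77 J

L = μ₀μᵣN²A/(2πR) = (4π×10⁻⁷)(3160)(1240)²(1.120×10^-4)/(2π×9.000×10^-2) = 1.209 H.
U = ½LI² = ½(1.209)(4.02)² = 9.771 J.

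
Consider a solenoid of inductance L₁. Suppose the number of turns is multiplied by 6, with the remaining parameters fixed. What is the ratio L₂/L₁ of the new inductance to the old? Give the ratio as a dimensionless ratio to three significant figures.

For a solenoid, L ∝ μᵣN²A/ℓ.
L₂/L₁ = (6)^2 = 36.0.

L₂/L₁ = 36.0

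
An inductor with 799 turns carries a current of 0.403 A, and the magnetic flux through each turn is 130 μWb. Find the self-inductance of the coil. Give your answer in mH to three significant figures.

Self-inductance is defined by L = NΦ_B/I (flux linkage over current).
L = (799)(1.300×10^-4 Wb)/(0.403 A) = 0.2577 H.

L ≈ 258 mH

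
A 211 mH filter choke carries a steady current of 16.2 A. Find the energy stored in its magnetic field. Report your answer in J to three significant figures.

Stored magnetic energy: U = ½LI².
U = ½(0.211 H)(16.2 A)² = 27.69 J.

U ≈ 27.7 J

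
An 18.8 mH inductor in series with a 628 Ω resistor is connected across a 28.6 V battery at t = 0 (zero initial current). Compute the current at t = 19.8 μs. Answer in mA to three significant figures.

I ≈ 22.0 mA

τ = L/R = 1.880×10^-2/628 = 2.994×10^-5 s; final current I_∞ = ε/R = 28.6/628 = 4.554×10^-2 A.
I(t) = I_∞(1 − e^(−t/τ)) with t/τ = 0.661.
I = (4.554×10^-2)(1 − e^(−0.661)) = 2.204×10^-2 A.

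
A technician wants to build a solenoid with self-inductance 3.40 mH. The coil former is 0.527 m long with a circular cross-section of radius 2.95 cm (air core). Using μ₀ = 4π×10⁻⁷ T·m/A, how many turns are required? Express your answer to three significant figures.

N ≈ 722 turns

A = πr² = π(2.950×10^-2 m)² = 2.734×10^-3 m².
From L = μ₀N²A/ℓ, N = √(Lℓ / (μ₀A)).
N = √[(3.400×10^-3)(0.527) / ((4π×10⁻⁷)×2.734×10^-3)] = √(5.215×10^5) ≈ 722.2.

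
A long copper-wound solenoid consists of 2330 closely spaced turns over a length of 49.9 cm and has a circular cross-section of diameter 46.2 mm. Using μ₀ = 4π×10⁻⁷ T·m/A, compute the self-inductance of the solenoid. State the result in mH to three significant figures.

L ≈ 22.9 mH

A = π(d/2)² = π(2.310×10^-2 m)² = 1.676×10^-3 m².
For a long solenoid, L = μ₀N²A/ℓ.
L = (4π×10⁻⁷)(2330)²(1.676×10^-3)/(0.499 m) = 2.292×10^-2 H.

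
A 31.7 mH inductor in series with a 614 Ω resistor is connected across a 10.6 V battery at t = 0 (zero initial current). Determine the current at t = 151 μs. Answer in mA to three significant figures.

τ = L/R = 3.170×10^-2/614 = 5.163×10^-5 s; final current I_∞ = ε/R = 10.6/614 = 1.726×10^-2 A.
I(t) = I_∞(1 − e^(−t/τ)) with t/τ = 2.925.
I = (1.726×10^-2)(1 − e^(−2.925)) = 1.634×10^-2 A.

I ≈ 16.3 mA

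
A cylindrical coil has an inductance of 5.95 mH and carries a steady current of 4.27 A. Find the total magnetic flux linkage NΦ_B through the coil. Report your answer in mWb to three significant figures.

NΦ_B ≈ 25.4 mWb

From L = NΦ_B/I, the flux linkage is NΦ_B = LI.
NΦ_B = (5.950×10^-3 H)(4.27 A) = 2.541×10^-2 Wb.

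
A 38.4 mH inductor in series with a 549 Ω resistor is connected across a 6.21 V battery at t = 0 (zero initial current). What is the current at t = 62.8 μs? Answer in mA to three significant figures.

I ≈ 6.70 mA

τ = L/R = 3.840×10^-2/549 = 6.9945×10^-5 s; final current I_∞ = ε/R = 6.21/549 = 1.131×10^-2 A.
I(t) = I_∞(1 − e^(−t/τ)) with t/τ = 0.898.
I = (1.131×10^-2)(1 − e^(−0.898)) = 6.703×10^-3 A.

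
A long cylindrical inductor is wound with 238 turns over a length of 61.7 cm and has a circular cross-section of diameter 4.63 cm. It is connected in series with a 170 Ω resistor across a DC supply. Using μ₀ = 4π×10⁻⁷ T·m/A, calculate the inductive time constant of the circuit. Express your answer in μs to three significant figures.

τ ≈ 1.14 μs

A = π(d/2)² = π(2.315×10^-2 m)² = 1.684×10^-3 m².
L = μ₀N²A/ℓ = (4π×10⁻⁷)(238)²(1.684×10^-3)/(0.617) = 1.942×10^-4 H.
τ = L/R = (1.942×10^-4)/(170) = 1.143×10^-6 s.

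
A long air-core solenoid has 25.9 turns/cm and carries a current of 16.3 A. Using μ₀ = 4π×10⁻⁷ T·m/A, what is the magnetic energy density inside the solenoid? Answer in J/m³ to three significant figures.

B = μ₀nI = (4π×10⁻⁷)(2.590×10^3)(16.3) = 5.305×10^-2 T.
u = B²/(2μ₀) = (5.305×10^-2)²/(2×4π×10⁻⁷) = 1.120×10^3 J/m³.

u ≈ 1120 J/m³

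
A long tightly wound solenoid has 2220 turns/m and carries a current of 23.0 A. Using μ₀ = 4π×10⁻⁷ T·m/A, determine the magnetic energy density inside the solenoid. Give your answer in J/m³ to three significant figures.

B = μ₀nI = (4π×10⁻⁷)(2.220×10^3)(23.0) = 6.416×10^-2 T.
u = B²/(2μ₀) = (6.416×10^-2)²/(2×4π×10⁻⁷) = 1.638×10^3 J/m³.

u ≈ 1640 J/m³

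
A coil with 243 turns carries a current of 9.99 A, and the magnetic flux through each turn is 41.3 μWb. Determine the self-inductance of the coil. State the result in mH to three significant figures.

Self-inductance is defined by L = NΦ_B/I (flux linkage over current).
L = (243)(4.130×10^-5 Wb)/(9.99 A) = 1.0046×10^-3 H.

L ≈ 1.00 mH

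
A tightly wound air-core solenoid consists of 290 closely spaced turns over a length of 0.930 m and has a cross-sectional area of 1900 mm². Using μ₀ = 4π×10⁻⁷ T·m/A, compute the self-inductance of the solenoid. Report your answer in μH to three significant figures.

A = 1900 mm² = 1.900×10^-3 m².
For a long solenoid, L = μ₀N²A/ℓ.
L = (4π×10⁻⁷)(290)²(1.900×10^-3)/(0.93 m) = 2.159×10^-4 H.

L ≈ 216 μH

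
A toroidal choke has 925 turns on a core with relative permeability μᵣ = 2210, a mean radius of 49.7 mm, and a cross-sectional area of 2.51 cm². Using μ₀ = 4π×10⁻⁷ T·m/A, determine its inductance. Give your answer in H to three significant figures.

L ≈ 1.91 H

For a thin toroid, L = μ₀μᵣN²A/(2πR).
L = (4π×10⁻⁷)(2210)(925)²(2.510×10^-4) / (2π×4.970×10^-2 m) = 1.91 H.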